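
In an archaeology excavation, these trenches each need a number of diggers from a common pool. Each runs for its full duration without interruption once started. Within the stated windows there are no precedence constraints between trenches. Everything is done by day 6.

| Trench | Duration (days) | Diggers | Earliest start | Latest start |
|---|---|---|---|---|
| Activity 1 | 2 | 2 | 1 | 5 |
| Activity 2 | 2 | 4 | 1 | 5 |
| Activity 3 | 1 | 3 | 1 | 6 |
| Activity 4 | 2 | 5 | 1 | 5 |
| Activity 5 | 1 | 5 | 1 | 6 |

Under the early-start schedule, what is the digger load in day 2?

11

At early start, day 2 has: Activity 1, Activity 2, Activity 4.
Demand: 2 + 4 + 5 = 11.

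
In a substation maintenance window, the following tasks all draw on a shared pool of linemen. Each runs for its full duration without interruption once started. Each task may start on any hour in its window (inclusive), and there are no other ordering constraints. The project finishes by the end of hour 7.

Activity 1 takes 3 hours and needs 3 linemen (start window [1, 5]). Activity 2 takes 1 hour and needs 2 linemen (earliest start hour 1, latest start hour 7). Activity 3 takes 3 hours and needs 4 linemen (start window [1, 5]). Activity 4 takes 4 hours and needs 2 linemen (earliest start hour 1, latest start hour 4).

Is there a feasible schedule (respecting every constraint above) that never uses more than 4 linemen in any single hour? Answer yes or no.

no

Total lineman-hours = 31; over 7 hours the average is 31/7 > 4, so some hour must exceed 4.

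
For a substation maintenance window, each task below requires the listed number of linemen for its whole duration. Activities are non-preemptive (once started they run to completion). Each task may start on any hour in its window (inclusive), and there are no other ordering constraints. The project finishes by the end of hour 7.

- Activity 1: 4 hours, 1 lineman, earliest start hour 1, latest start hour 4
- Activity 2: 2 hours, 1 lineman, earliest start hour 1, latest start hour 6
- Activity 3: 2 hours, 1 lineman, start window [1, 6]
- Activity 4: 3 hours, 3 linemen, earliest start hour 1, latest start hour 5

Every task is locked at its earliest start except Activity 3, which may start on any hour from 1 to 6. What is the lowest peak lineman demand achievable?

5

Activity 3@1: h1:6  h2:6  h3:4  h4:1  h5:0  h6:0  h7:0 → peak 6
Activity 3@2: h1:5  h2:6  h3:5  h4:1  h5:0  h6:0  h7:0 → peak 6
Activity 3@3: h1:5  h2:5  h3:5  h4:2  h5:0  h6:0  h7:0 → peak 5
Activity 3@4: h1:5  h2:5  h3:4  h4:2  h5:1  h6:0  h7:0 → peak 5
Activity 3@5: h1:5  h2:5  h3:4  h4:1  h5:1  h6:1  h7:0 → peak 5
Activity 3@6: h1:5  h2:5  h3:4  h4:1  h5:0  h6:1  h7:1 → peak 5
Best is Activity 3@3, peak 5.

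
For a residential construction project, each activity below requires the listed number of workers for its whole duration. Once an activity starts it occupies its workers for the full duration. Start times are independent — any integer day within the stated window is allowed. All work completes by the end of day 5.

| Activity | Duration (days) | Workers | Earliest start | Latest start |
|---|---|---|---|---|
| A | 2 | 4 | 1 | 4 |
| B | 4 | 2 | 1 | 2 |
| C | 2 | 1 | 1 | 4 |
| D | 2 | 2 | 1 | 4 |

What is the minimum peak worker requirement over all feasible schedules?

Early-start (A@1, B@1, C@1, D@1) gives peak 9: d1:9  d2:9  d3:2  d4:2  d5:0.
Shift C→3, D→3.
Schedule A@1, B@1, C@3, D@3: d1:6  d2:6  d3:5  d4:5  d5:0 — peak 6.

6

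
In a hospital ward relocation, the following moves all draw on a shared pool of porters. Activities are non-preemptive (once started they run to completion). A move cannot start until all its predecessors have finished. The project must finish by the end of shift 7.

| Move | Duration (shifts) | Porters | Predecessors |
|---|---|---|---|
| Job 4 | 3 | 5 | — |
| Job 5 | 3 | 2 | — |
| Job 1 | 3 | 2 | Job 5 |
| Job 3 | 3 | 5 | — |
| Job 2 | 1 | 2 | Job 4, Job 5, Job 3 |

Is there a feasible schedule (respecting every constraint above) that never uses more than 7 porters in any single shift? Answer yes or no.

Schedule Job 4@1, Job 5@1, Job 1@4, Job 3@4, Job 2@7: s1:7  s2:7  s3:7  s4:7  s5:7  s6:7  s7:2 — peak 7 ≤ 7.

yes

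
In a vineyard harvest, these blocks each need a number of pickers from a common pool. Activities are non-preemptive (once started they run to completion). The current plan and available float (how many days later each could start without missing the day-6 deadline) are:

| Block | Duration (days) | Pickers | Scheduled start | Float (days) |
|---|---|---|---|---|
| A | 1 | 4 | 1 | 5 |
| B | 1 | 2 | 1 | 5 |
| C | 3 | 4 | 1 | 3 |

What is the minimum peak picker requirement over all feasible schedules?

4

Early-start (A@1, B@1, C@1) gives peak 10: d1:10  d2:4  d3:4  d4:0  d5:0  d6:0.
Shift B→2, C→3.
Schedule A@1, B@2, C@3: d1:4  d2:2  d3:4  d4:4  d5:4  d6:0 — peak 4.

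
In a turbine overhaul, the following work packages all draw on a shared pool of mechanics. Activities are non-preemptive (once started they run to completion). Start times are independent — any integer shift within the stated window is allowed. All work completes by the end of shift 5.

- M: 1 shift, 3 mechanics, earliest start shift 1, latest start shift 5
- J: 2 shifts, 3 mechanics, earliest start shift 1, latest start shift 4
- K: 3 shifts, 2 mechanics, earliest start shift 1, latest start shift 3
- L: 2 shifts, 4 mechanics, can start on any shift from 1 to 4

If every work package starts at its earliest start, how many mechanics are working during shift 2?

At early start, shift 2 has: J, K, L.
Demand: 3 + 2 + 4 = 9.

9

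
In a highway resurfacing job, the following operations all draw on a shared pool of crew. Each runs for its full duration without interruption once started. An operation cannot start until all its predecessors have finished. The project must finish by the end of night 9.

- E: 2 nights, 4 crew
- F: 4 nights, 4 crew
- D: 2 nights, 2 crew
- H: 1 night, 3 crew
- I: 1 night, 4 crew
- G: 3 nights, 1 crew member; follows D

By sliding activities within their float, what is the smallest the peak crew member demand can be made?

5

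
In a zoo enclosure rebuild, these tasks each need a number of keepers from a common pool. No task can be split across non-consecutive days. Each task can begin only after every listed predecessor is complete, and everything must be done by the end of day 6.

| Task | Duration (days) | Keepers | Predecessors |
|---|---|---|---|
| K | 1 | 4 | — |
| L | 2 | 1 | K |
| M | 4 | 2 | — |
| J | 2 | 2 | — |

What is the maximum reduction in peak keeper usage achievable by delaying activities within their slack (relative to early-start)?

4

Early-start peak: d1:8  d2:5  d3:3  d4:2  d5:0  d6:0 ⇒ 8.
Leveled (K@1, L@2, M@2, J@4): d1:4  d2:3  d3:3  d4:4  d5:4  d6:0 ⇒ 4.
Reduction 8 − 4 = 4.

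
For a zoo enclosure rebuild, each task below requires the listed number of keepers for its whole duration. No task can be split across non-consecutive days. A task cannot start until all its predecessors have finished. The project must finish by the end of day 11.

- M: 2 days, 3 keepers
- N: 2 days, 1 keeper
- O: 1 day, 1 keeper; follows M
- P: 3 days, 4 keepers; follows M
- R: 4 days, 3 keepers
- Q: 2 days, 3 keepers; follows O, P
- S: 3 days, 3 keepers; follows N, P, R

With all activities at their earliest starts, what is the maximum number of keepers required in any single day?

Early-start schedule: M@1, N@1, O@3, P@3, R@1, Q@6, S@6.
Load per day: day 1: 7, day 2: 7, day 3: 8, day 4: 7, day 5: 4, day 6: 6, day 7: 6, day 8: 3, day 9: 0, day 10: 0, day 11: 0.
Peak is 8.

8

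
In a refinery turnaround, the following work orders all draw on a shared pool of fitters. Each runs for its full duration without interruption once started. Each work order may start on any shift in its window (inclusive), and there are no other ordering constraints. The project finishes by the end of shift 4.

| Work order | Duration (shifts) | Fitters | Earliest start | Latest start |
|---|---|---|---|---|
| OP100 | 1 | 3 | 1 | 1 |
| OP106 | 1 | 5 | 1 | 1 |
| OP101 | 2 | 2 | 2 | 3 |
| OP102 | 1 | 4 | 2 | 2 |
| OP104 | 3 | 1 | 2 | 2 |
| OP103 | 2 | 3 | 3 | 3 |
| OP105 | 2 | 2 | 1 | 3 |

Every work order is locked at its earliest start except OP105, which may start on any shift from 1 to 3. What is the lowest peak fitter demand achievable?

OP105@1: s1:10  s2:9  s3:6  s4:4 → peak 10
OP105@2: s1:8  s2:9  s3:8  s4:4 → peak 9
OP105@3: s1:8  s2:7  s3:8  s4:6 → peak 8
Best is OP105@3, peak 8.

8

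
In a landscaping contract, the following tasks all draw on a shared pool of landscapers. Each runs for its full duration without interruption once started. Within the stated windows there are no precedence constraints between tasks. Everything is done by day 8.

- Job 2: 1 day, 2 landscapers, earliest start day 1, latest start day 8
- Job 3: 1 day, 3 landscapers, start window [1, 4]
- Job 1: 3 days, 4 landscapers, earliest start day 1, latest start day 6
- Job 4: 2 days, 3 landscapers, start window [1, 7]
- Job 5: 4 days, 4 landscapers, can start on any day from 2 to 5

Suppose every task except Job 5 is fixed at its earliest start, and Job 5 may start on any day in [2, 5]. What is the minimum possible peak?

12

Job 5@2: d1:12  d2:11  d3:8  d4:4  d5:4  d6:0  d7:0  d8:0 → peak 12
Job 5@3: d1:12  d2:7  d3:8  d4:4  d5:4  d6:4  d7:0  d8:0 → peak 12
Job 5@4: d1:12  d2:7  d3:4  d4:4  d5:4  d6:4  d7:4  d8:0 → peak 12
Job 5@5: d1:12  d2:7  d3:4  d4:0  d5:4  d6:4  d7:4  d8:4 → peak 12
Best is Job 5@2, peak 12.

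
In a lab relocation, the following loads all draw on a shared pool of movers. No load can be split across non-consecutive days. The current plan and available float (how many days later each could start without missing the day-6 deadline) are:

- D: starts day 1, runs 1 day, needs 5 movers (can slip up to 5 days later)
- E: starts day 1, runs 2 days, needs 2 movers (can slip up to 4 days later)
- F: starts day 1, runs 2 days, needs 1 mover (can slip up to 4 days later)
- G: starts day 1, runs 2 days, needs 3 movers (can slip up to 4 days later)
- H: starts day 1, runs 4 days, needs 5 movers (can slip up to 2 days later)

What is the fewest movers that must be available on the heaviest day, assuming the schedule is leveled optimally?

8

Early-start (D@1, E@1, F@1, G@1, H@1) gives peak 16: d1:16  d2:11  d3:5  d4:5  d5:0  d6:0.
Shift G→2, H→3.
Schedule D@1, E@1, F@1, G@2, H@3: d1:8  d2:6  d3:8  d4:5  d5:5  d6:5 — peak 8.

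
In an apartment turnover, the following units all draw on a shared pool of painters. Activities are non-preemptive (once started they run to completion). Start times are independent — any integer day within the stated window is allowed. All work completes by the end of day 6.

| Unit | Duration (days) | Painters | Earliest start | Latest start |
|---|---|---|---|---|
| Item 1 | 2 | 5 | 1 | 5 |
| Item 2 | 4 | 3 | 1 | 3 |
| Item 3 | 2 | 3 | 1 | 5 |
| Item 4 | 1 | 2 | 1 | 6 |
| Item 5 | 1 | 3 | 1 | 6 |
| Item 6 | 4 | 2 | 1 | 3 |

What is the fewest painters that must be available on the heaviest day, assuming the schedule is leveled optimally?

Early-start (Item 1@1, Item 2@1, Item 3@1, Item 4@1, Item 5@1, Item 6@1) gives peak 18: d1:18  d2:13  d3:5  d4:5  d5:0  d6:0.
Shift Item 3→3, Item 4→5, Item 5→5, Item 6→3.
Schedule Item 1@1, Item 2@1, Item 3@3, Item 4@5, Item 5@5, Item 6@3: d1:8  d2:8  d3:8  d4:8  d5:7  d6:2 — peak 8.

8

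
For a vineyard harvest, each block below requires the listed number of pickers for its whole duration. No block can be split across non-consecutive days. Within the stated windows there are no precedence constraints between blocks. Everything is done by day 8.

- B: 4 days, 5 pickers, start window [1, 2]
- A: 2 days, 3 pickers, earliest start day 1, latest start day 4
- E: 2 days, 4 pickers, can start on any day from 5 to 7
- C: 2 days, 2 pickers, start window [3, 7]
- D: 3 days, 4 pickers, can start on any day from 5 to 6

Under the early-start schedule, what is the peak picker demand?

Early-start schedule: B@1, A@1, E@5, C@3, D@5.
Load per day: day 1: 8, day 2: 8, day 3: 7, day 4: 7, day 5: 8, day 6: 8, day 7: 4, day 8: 0.
Peak is 8.

8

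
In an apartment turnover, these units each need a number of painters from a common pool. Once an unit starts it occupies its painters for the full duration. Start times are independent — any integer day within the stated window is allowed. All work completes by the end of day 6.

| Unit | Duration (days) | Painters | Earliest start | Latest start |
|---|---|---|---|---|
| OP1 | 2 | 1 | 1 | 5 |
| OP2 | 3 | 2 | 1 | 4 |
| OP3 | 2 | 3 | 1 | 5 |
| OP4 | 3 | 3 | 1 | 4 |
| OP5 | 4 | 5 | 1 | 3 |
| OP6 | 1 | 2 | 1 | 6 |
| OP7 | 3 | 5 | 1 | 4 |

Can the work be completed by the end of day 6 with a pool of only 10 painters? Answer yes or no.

no

The minimum achievable peak is 11; 10 < 11, so no feasible schedule stays within the cap.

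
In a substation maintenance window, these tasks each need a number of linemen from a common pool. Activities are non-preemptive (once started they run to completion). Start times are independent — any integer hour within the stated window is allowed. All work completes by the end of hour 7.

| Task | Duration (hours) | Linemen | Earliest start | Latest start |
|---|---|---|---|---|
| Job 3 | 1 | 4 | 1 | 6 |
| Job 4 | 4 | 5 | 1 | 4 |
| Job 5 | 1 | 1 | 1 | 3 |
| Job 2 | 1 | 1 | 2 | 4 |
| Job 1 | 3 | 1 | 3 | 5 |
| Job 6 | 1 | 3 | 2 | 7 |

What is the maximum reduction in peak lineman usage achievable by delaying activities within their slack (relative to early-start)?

4

Early-start peak: h1:10  h2:9  h3:6  h4:6  h5:1  h6:0  h7:0 ⇒ 10.
Leveled (Job 3@1, Job 4@2, Job 5@1, Job 2@2, Job 1@3, Job 6@6): h1:5  h2:6  h3:6  h4:6  h5:6  h6:3  h7:0 ⇒ 6.
Reduction 10 − 6 = 4.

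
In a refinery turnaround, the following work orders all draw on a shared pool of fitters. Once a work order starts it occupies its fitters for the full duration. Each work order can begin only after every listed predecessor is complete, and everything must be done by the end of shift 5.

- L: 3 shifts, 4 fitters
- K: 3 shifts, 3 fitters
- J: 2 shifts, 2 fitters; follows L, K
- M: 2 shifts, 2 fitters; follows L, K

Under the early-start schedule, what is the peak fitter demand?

Early-start schedule: L@1, K@1, J@4, M@4.
Load per shift: shift 1: 7, shift 2: 7, shift 3: 7, shift 4: 4, shift 5: 4.
Peak is 7.

7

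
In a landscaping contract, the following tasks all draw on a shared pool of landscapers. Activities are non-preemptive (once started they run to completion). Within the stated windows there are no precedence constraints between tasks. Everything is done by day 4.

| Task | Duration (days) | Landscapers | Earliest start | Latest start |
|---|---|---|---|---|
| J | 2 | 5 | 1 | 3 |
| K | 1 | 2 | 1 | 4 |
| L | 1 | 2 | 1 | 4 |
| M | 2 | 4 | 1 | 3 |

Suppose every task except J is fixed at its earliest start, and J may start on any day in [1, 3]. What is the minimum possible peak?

8

J@1: d1:13  d2:9  d3:0  d4:0 → peak 13
J@2: d1:8  d2:9  d3:5  d4:0 → peak 9
J@3: d1:8  d2:4  d3:5  d4:5 → peak 8
Best is J@3, peak 8.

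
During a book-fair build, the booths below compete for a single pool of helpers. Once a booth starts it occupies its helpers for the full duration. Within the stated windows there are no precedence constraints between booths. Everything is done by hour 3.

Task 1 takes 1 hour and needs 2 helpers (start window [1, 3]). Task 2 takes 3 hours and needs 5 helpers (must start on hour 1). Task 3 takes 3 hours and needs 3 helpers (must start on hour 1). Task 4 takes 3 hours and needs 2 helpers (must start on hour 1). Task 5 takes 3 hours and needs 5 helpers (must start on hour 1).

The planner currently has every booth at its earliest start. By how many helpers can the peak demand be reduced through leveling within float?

Early-start peak: h1:17  h2:15  h3:15 ⇒ 17.
Leveled (Task 1@1, Task 2@1, Task 3@1, Task 4@1, Task 5@1): h1:17  h2:15  h3:15 ⇒ 17.
Reduction 17 − 17 = 0.

0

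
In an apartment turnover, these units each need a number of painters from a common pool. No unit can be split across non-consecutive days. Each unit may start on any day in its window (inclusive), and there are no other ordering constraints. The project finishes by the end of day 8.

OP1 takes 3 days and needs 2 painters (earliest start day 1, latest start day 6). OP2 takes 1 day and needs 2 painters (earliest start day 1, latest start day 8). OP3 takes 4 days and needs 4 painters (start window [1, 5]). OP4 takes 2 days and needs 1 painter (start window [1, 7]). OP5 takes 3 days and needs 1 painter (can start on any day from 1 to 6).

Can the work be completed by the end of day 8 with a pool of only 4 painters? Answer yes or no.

yes

Schedule OP1@1, OP2@1, OP3@5, OP4@2, OP5@2: d1:4  d2:4  d3:4  d4:1  d5:4  d6:4  d7:4  d8:4 — peak 4 ≤ 4.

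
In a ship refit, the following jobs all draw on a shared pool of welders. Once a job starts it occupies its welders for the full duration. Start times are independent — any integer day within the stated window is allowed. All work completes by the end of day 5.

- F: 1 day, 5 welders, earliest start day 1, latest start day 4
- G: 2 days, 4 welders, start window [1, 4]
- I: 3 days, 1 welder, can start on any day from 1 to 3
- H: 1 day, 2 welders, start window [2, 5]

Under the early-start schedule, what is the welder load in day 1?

10

At early start, day 1 has: F, G, I.
Demand: 5 + 4 + 1 = 10.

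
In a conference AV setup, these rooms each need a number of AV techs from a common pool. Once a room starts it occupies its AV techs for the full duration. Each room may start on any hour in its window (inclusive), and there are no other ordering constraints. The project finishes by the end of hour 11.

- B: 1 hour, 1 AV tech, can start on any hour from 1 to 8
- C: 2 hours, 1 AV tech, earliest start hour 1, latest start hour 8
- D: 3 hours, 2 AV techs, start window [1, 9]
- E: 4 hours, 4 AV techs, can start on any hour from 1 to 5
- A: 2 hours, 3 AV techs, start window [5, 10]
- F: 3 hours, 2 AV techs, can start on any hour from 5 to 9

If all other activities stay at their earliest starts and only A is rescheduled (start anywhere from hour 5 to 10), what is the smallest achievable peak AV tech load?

8

A@5: h1:8  h2:7  h3:6  h4:4  h5:5  h6:5  h7:2  h8:0  h9:0  h10:0  h11:0 → peak 8
A@6: h1:8  h2:7  h3:6  h4:4  h5:2  h6:5  h7:5  h8:0  h9:0  h10:0  h11:0 → peak 8
A@7: h1:8  h2:7  h3:6  h4:4  h5:2  h6:2  h7:5  h8:3  h9:0  h10:0  h11:0 → peak 8
A@8: h1:8  h2:7  h3:6  h4:4  h5:2  h6:2  h7:2  h8:3  h9:3  h10:0  h11:0 → peak 8
A@9: h1:8  h2:7  h3:6  h4:4  h5:2  h6:2  h7:2  h8:0  h9:3  h10:3  h11:0 → peak 8
A@10: h1:8  h2:7  h3:6  h4:4  h5:2  h6:2  h7:2  h8:0  h9:0  h10:3  h11:3 → peak 8
Best is A@5, peak 8.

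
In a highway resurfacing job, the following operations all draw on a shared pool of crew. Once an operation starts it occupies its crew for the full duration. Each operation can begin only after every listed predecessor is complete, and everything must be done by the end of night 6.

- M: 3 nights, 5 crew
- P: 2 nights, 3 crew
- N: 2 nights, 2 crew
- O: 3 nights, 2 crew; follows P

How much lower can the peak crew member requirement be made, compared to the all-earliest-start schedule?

Early-start peak: n1:10  n2:10  n3:7  n4:2  n5:2  n6:0 ⇒ 10.
Leveled (M@3, P@1, N@1, O@3): n1:5  n2:5  n3:7  n4:7  n5:7  n6:0 ⇒ 7.
Reduction 10 − 7 = 3.

3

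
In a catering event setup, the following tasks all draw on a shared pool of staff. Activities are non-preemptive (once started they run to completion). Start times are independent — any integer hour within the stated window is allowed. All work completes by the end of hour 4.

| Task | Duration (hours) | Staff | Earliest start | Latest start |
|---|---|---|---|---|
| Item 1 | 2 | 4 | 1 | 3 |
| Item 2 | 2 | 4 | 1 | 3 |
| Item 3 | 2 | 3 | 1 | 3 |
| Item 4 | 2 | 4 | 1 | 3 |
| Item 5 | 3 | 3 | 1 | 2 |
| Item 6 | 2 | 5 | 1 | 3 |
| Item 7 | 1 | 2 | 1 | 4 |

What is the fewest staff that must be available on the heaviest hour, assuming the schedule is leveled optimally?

Early-start (Item 1@1, Item 2@1, Item 3@1, Item 4@1, Item 5@1, Item 6@1, Item 7@1) gives peak 25: h1:25  h2:23  h3:3  h4:0.
Shift Item 4→3, Item 6→3, Item 7→3.
Schedule Item 1@1, Item 2@1, Item 3@1, Item 4@3, Item 5@1, Item 6@3, Item 7@3: h1:14  h2:14  h3:14  h4:9 — peak 14.

14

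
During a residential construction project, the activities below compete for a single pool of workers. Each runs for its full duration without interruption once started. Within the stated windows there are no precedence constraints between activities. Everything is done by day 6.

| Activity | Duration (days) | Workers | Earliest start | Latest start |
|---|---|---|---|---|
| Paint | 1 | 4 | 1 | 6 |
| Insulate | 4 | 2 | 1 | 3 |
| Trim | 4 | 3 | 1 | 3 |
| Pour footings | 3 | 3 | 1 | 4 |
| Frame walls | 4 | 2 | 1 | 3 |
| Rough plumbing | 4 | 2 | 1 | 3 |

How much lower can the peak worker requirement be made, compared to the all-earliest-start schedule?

Early-start peak: d1:16  d2:12  d3:12  d4:9  d5:0  d6:0 ⇒ 16.
Leveled (Paint@1, Insulate@1, Trim@1, Pour footings@1, Frame walls@2, Rough plumbing@2): d1:12  d2:12  d3:12  d4:9  d5:4  d6:0 ⇒ 12.
Reduction 16 − 12 = 4.

4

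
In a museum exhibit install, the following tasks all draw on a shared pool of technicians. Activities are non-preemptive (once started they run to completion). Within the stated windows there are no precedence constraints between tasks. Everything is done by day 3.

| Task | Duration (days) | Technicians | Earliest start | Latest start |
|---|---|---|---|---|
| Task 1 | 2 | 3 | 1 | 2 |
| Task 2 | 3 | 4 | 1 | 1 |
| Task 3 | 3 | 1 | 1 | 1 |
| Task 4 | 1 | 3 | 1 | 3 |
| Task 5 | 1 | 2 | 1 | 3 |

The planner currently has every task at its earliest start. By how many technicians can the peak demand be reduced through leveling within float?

3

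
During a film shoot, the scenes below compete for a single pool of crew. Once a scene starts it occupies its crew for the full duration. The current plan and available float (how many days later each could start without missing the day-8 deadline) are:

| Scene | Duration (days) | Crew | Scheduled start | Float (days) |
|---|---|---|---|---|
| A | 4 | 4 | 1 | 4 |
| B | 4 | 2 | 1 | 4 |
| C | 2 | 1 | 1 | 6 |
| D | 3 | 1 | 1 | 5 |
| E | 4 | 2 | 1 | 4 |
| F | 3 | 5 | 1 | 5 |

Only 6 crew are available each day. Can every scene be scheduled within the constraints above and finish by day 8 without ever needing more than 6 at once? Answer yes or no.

no

Total crew member-days = 52; over 8 days the average is 52/8 > 6, so some day must exceed 6.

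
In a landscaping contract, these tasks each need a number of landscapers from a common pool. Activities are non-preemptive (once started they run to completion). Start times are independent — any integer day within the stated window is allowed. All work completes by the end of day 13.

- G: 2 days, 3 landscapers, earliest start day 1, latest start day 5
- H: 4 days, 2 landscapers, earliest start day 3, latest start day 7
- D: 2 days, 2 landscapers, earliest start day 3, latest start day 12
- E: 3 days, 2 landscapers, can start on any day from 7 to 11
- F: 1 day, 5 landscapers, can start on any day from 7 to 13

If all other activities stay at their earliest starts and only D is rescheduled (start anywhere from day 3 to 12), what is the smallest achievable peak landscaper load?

7

D@3: d1:3  d2:3  d3:4  d4:4  d5:2  d6:2  d7:7  d8:2  d9:2  d10:0  d11:0  d12:0  d13:0 → peak 7
D@4: d1:3  d2:3  d3:2  d4:4  d5:4  d6:2  d7:7  d8:2  d9:2  d10:0  d11:0  d12:0  d13:0 → peak 7
D@5: d1:3  d2:3  d3:2  d4:2  d5:4  d6:4  d7:7  d8:2  d9:2  d10:0  d11:0  d12:0  d13:0 → peak 7
D@6: d1:3  d2:3  d3:2  d4:2  d5:2  d6:4  d7:9  d8:2  d9:2  d10:0  d11:0  d12:0  d13:0 → peak 9
D@7: d1:3  d2:3  d3:2  d4:2  d5:2  d6:2  d7:9  d8:4  d9:2  d10:0  d11:0  d12:0  d13:0 → peak 9
D@8: d1:3  d2:3  d3:2  d4:2  d5:2  d6:2  d7:7  d8:4  d9:4  d10:0  d11:0  d12:0  d13:0 → peak 7
D@9: d1:3  d2:3  d3:2  d4:2  d5:2  d6:2  d7:7  d8:2  d9:4  d10:2  d11:0  d12:0  d13:0 → peak 7
D@10: d1:3  d2:3  d3:2  d4:2  d5:2  d6:2  d7:7  d8:2  d9:2  d10:2  d11:2  d12:0  d13:0 → peak 7
D@11: d1:3  d2:3  d3:2  d4:2  d5:2  d6:2  d7:7  d8:2  d9:2  d10:0  d11:2  d12:2  d13:0 → peak 7
D@12: d1:3  d2:3  d3:2  d4:2  d5:2  d6:2  d7:7  d8:2  d9:2  d10:0  d11:0  d12:2  d13:2 → peak 7
Best is D@3, peak 7.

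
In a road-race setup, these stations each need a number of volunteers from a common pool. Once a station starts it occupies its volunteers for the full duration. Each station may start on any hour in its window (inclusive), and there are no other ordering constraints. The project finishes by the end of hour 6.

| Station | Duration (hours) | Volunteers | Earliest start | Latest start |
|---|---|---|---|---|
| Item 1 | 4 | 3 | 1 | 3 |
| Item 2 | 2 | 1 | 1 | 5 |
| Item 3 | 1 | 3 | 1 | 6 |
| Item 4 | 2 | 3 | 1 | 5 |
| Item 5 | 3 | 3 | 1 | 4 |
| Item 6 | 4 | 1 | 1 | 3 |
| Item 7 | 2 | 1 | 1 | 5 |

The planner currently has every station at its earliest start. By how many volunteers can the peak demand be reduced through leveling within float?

8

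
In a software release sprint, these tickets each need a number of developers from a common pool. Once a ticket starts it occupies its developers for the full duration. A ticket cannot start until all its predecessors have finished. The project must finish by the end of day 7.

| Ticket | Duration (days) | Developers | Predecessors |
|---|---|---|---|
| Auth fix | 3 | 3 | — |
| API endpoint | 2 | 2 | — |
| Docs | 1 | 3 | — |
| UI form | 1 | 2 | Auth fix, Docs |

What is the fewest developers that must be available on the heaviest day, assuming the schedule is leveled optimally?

3

Early-start (Auth fix@1, API endpoint@1, Docs@1, UI form@4) gives peak 8: d1:8  d2:5  d3:3  d4:2  d5:0  d6:0  d7:0.
Shift API endpoint→4, Docs→6, UI form→7.
Schedule Auth fix@1, API endpoint@4, Docs@6, UI form@7: d1:3  d2:3  d3:3  d4:2  d5:2  d6:3  d7:2 — peak 3.
Total developer-days = 18 over 7 days ⇒ peak ≥ ⌈18/7⌉ = 3, so 3 is optimal.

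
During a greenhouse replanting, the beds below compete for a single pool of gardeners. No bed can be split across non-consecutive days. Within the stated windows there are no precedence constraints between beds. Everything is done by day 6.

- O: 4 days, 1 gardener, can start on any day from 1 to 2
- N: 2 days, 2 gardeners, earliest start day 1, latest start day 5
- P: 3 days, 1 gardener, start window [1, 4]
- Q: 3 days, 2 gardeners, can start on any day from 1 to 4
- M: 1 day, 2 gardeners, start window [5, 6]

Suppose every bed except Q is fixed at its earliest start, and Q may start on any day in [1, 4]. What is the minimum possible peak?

4

Q@1: d1:6  d2:6  d3:4  d4:1  d5:2  d6:0 → peak 6
Q@2: d1:4  d2:6  d3:4  d4:3  d5:2  d6:0 → peak 6
Q@3: d1:4  d2:4  d3:4  d4:3  d5:4  d6:0 → peak 4
Q@4: d1:4  d2:4  d3:2  d4:3  d5:4  d6:2 → peak 4
Best is Q@3, peak 4.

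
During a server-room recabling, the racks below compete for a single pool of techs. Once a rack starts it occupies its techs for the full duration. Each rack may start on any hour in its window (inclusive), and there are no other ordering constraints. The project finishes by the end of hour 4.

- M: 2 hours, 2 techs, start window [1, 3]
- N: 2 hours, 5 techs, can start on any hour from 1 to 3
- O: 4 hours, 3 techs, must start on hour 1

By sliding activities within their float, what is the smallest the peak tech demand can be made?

Early-start (M@1, N@1, O@1) gives peak 10: h1:10  h2:10  h3:3  h4:3.
Shift N→3.
Schedule M@1, N@3, O@1: h1:5  h2:5  h3:8  h4:8 — peak 8.
No arrangement of the 9 feasible schedules does better.

8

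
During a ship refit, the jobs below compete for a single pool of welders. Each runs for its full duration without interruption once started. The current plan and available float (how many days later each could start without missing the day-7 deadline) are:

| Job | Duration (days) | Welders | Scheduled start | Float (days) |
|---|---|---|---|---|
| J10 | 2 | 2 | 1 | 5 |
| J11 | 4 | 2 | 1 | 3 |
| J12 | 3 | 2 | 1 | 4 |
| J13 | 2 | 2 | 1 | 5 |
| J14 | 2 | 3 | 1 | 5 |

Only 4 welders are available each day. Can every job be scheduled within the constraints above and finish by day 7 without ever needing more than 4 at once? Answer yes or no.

The minimum achievable peak is 5; 4 < 5, so no feasible schedule stays within the cap.

no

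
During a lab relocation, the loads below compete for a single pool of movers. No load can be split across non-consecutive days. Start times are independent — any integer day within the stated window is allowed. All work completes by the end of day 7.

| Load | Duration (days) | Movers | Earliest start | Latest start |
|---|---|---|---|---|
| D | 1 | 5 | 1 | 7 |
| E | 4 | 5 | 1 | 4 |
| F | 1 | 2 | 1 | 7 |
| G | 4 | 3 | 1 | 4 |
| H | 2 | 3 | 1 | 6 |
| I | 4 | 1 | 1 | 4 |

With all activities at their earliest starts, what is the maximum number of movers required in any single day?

19

Early-start schedule: D@1, E@1, F@1, G@1, H@1, I@1.
Load per day: day 1: 19, day 2: 12, day 3: 9, day 4: 9, day 5: 0, day 6: 0, day 7: 0.
Peak is 19.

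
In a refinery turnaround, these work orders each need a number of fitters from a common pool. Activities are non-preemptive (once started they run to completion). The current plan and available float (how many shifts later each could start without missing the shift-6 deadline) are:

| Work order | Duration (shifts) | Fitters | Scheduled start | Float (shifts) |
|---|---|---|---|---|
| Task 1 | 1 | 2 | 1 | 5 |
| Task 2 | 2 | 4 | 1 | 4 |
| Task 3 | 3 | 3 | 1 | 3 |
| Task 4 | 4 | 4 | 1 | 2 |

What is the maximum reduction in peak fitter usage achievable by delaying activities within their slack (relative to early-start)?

Early-start peak: s1:13  s2:11  s3:7  s4:4  s5:0  s6:0 ⇒ 13.
Leveled (Task 1@1, Task 2@1, Task 3@2, Task 4@3): s1:6  s2:7  s3:7  s4:7  s5:4  s6:4 ⇒ 7.
Reduction 13 − 7 = 6.

6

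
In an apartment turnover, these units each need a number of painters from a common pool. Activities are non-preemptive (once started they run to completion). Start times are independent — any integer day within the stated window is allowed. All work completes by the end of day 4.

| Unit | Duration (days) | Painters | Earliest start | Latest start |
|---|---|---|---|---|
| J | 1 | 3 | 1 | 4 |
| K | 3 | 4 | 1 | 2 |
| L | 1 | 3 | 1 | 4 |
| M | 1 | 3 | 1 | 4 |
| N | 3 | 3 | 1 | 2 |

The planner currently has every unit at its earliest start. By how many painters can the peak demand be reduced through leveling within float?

7

Early-start peak: d1:16  d2:7  d3:7  d4:0 ⇒ 16.
Leveled (J@1, K@1, L@4, M@4, N@2): d1:7  d2:7  d3:7  d4:9 ⇒ 9.
Reduction 16 − 9 = 7.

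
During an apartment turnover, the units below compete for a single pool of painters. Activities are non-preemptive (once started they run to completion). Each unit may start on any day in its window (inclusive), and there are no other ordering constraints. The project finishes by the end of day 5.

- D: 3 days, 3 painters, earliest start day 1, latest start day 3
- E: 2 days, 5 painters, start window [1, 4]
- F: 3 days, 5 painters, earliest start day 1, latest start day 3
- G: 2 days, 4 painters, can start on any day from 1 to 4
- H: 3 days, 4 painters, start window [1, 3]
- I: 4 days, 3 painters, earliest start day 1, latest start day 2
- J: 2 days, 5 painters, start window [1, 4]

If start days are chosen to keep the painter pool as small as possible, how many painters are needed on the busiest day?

Early-start (D@1, E@1, F@1, G@1, H@1, I@1, J@1) gives peak 29: d1:29  d2:29  d3:15  d4:3  d5:0.
Shift G→4, H→3, J→4.
Schedule D@1, E@1, F@1, G@4, H@3, I@1, J@4: d1:16  d2:16  d3:15  d4:16  d5:13 — peak 16.
Total painter-days = 76 over 5 days ⇒ peak ≥ ⌈76/5⌉ = 16, so 16 is optimal.

16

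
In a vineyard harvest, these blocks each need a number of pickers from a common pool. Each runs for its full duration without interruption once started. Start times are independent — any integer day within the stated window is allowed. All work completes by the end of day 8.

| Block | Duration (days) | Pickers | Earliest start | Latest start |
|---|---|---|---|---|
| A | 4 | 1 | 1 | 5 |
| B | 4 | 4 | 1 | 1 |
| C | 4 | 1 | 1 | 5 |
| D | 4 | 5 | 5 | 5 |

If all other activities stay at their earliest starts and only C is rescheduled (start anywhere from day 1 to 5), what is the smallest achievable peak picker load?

C@1: d1:6  d2:6  d3:6  d4:6  d5:5  d6:5  d7:5  d8:5 → peak 6
C@2: d1:5  d2:6  d3:6  d4:6  d5:6  d6:5  d7:5  d8:5 → peak 6
C@3: d1:5  d2:5  d3:6  d4:6  d5:6  d6:6  d7:5  d8:5 → peak 6
C@4: d1:5  d2:5  d3:5  d4:6  d5:6  d6:6  d7:6  d8:5 → peak 6
C@5: d1:5  d2:5  d3:5  d4:5  d5:6  d6:6  d7:6  d8:6 → peak 6
Best is C@1, peak 6.

6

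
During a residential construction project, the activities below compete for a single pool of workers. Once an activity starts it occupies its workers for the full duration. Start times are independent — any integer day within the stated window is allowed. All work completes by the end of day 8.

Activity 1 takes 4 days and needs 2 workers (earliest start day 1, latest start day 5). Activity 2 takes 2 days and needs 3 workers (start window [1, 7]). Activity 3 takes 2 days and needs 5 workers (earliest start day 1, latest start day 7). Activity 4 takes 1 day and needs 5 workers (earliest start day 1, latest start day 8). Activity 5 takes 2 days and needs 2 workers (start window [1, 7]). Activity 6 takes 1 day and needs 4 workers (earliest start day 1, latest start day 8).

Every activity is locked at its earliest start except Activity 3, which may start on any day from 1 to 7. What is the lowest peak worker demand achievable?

Activity 3@1: d1:21  d2:12  d3:2  d4:2  d5:0  d6:0  d7:0  d8:0 → peak 21
Activity 3@2: d1:16  d2:12  d3:7  d4:2  d5:0  d6:0  d7:0  d8:0 → peak 16
Activity 3@3: d1:16  d2:7  d3:7  d4:7  d5:0  d6:0  d7:0  d8:0 → peak 16
Activity 3@4: d1:16  d2:7  d3:2  d4:7  d5:5  d6:0  d7:0  d8:0 → peak 16
Activity 3@5: d1:16  d2:7  d3:2  d4:2  d5:5  d6:5  d7:0  d8:0 → peak 16
Activity 3@6: d1:16  d2:7  d3:2  d4:2  d5:0  d6:5  d7:5  d8:0 → peak 16
Activity 3@7: d1:16  d2:7  d3:2  d4:2  d5:0  d6:0  d7:5  d8:5 → peak 16
Best is Activity 3@2, peak 16.

16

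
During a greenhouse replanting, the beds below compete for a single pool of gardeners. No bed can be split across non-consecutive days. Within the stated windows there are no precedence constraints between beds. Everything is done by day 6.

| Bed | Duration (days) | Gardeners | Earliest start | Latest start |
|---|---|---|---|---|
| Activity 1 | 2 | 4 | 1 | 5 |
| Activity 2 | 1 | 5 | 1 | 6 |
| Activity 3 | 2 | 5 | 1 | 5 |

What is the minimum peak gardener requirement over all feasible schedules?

5

Early-start (Activity 1@1, Activity 2@1, Activity 3@1) gives peak 14: d1:14  d2:9  d3:0  d4:0  d5:0  d6:0.
Shift Activity 2→3, Activity 3→4.
Schedule Activity 1@1, Activity 2@3, Activity 3@4: d1:4  d2:4  d3:5  d4:5  d5:5  d6:0 — peak 5.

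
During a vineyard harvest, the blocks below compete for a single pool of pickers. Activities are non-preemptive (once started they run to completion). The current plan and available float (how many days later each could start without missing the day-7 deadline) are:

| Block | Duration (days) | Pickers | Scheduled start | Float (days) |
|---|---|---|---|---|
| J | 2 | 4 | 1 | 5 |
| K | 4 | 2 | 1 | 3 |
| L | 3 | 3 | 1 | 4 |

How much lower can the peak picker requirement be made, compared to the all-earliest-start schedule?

4

Early-start peak: d1:9  d2:9  d3:5  d4:2  d5:0  d6:0  d7:0 ⇒ 9.
Leveled (J@1, K@3, L@3): d1:4  d2:4  d3:5  d4:5  d5:5  d6:2  d7:0 ⇒ 5.
Reduction 9 − 5 = 4.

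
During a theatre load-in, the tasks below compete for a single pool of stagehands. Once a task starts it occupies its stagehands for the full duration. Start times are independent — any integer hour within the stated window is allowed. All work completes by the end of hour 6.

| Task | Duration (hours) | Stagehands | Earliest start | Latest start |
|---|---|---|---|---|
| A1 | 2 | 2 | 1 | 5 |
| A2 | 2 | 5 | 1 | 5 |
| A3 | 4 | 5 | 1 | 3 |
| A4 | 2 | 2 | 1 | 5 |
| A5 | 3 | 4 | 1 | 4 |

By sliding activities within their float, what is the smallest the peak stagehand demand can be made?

9

Early-start (A1@1, A2@1, A3@1, A4@1, A5@1) gives peak 18: h1:18  h2:18  h3:9  h4:5  h5:0  h6:0.
Shift A3→3, A5→3.
Schedule A1@1, A2@1, A3@3, A4@1, A5@3: h1:9  h2:9  h3:9  h4:9  h5:9  h6:5 — peak 9.
Total stagehand-hours = 50 over 6 hours ⇒ peak ≥ ⌈50/6⌉ = 9, so 9 is optimal.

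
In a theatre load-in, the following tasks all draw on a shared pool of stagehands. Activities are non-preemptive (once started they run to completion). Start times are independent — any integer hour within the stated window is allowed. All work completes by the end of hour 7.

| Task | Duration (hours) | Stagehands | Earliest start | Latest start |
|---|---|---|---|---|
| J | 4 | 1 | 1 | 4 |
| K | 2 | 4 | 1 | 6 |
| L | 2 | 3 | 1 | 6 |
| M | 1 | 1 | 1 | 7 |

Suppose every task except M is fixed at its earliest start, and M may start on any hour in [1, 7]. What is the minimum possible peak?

M@1: h1:9  h2:8  h3:1  h4:1  h5:0  h6:0  h7:0 → peak 9
M@2: h1:8  h2:9  h3:1  h4:1  h5:0  h6:0  h7:0 → peak 9
M@3: h1:8  h2:8  h3:2  h4:1  h5:0  h6:0  h7:0 → peak 8
M@4: h1:8  h2:8  h3:1  h4:2  h5:0  h6:0  h7:0 → peak 8
M@5: h1:8  h2:8  h3:1  h4:1  h5:1  h6:0  h7:0 → peak 8
M@6: h1:8  h2:8  h3:1  h4:1  h5:0  h6:1  h7:0 → peak 8
M@7: h1:8  h2:8  h3:1  h4:1  h5:0  h6:0  h7:1 → peak 8
Best is M@3, peak 8.

8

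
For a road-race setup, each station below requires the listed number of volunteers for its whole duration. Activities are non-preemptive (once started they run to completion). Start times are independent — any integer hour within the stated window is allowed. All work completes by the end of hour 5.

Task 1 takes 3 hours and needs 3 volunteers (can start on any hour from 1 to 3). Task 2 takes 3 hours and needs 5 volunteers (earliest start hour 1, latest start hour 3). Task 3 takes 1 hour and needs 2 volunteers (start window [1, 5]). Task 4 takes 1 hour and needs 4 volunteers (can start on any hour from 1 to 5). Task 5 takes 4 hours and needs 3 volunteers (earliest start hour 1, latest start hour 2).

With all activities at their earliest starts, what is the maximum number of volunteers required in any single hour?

Early-start schedule: Task 1@1, Task 2@1, Task 3@1, Task 4@1, Task 5@1.
Load per hour: hour 1: 17, hour 2: 11, hour 3: 11, hour 4: 3, hour 5: 0.
Peak is 17.

17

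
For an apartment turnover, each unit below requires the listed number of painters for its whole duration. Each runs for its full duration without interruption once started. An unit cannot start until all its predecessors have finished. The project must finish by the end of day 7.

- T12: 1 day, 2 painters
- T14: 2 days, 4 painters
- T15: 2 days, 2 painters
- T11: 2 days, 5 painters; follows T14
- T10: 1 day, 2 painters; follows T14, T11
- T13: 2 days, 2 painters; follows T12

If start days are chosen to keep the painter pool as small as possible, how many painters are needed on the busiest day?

5

Early-start (T12@1, T14@1, T15@1, T11@3, T10@5, T13@2) gives peak 8: d1:8  d2:8  d3:7  d4:5  d5:2  d6:0  d7:0.
Shift T12→5, T15→5, T10→7, T13→6.
Schedule T12@5, T14@1, T15@5, T11@3, T10@7, T13@6: d1:4  d2:4  d3:5  d4:5  d5:4  d6:4  d7:4 — peak 5.
Total painter-days = 30 over 7 days ⇒ peak ≥ ⌈30/7⌉ = 5, so 5 is optimal.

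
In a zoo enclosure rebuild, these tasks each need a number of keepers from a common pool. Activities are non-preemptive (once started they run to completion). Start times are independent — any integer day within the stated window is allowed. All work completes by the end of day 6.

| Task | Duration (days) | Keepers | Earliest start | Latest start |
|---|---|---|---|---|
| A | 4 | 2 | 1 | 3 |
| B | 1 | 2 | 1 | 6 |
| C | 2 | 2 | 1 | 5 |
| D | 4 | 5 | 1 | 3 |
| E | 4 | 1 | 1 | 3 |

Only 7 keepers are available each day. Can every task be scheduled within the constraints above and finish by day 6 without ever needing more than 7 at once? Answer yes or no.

no

The minimum achievable peak is 8; 7 < 8, so no feasible schedule stays within the cap.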